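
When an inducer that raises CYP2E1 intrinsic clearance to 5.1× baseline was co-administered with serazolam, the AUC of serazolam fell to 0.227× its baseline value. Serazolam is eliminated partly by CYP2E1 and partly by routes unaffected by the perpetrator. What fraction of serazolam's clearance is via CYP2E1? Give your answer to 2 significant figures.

Write x for the fraction cleared via CYP2E1. The observed AUC change means clearance rose to 1/0.227 = 4.405 of baseline.
Setting x·5.1 + (1 − x) = 4.405 and solving: x = (4.405 − 1)/(5.1 − 1) = 0.83.

0.83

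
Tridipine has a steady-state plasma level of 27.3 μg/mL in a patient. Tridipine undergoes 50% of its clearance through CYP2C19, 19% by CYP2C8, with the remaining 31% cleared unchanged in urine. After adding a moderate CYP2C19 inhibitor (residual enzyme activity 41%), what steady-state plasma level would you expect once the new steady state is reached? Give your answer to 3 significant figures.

The CYP2C19 pathway (50% of clearance) drops to 0.41× activity: 0.5 × 0.41 = 0.205.
CYP2C8 (19%) and the residual 31% are unaffected.
CL_new/CL_old = 0.205 + 0.19 + 0.31 = 0.705.
With dosing unchanged, steady-state plasma level scales as 1/CL: 27.3 / 0.705 = 38.7 μg/mL.

38.7 μg/mL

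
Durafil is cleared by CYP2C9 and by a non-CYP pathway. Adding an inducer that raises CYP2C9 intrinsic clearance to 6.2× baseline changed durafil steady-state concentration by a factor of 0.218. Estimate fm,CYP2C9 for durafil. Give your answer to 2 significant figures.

0.69

CL'/CL = 1 / 0.218 = 4.587
6.2·fm + (1 − fm) = 4.587
fm = (4.587 − 1) / (6.2 − 1) = 0.69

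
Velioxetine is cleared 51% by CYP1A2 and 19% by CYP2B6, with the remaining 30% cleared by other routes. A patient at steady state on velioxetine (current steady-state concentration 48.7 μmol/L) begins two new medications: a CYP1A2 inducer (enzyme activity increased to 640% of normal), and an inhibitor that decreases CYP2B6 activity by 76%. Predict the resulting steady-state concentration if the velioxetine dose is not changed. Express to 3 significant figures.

13.5 μmol/L

The CYP1A2 pathway (51% of clearance) increases to 6.4× activity: 0.51 × 6.4 = 3.264.
The CYP2B6 pathway (19% of clearance) is reduced to 0.24× activity: 0.19 × 0.24 = 0.0456.
Non-CYP routes (30%) are unchanged.
CL_new/CL_old = 3.264 + 0.0456 + 0.3 = 3.6096.
Steady-state concentration ∝ 1/CL: new value = 48.7 / 3.6096 = 13.5 μmol/L.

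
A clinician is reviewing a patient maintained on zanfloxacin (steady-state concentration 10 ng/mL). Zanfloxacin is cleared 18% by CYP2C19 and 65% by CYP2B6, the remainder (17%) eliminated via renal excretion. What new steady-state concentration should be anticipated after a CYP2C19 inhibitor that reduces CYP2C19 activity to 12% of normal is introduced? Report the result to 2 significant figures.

CYP2C19: 0.18 × 0.12 = 0.0216
CYP2B6: 0.65 (unchanged)
Other: 0.17 (unchanged)
CL_new/CL_old = 0.0216 + 0.65 + 0.17 = 0.8416.
With dosing unchanged, steady-state concentration scales as 1/CL: 10 / 0.8416 = 12 ng/mL.

12 ng/mL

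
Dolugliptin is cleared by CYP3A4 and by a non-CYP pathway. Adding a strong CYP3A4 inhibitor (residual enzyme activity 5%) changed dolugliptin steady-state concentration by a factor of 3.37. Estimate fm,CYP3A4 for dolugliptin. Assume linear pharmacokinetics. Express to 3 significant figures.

Let x = fm,CYP3A4. Because steady-state concentration ∝ 1/CL, relative clearance fell to 1/3.37 = 0.2967.
Setting x·0.05 + (1 − x) = 0.2967 and solving: x = (0.2967 − 1)/(0.05 − 1) = 0.740.

0.740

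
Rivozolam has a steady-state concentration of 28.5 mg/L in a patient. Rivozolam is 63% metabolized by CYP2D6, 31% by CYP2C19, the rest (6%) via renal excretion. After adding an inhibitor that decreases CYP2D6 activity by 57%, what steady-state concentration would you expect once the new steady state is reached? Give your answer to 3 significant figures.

44.5 mg/L

The CYP2D6 pathway (63% of clearance) falls to 0.43× activity: 0.63 × 0.43 = 0.2709.
CYP2C19 (31%) and the residual 6% are unaffected.
New clearance relative to baseline: 0.2709 + 0.31 + 0.06 = 0.6409.
With dosing unchanged, steady-state concentration scales as 1/CL: 28.5 / 0.6409 = 44.5 mg/L.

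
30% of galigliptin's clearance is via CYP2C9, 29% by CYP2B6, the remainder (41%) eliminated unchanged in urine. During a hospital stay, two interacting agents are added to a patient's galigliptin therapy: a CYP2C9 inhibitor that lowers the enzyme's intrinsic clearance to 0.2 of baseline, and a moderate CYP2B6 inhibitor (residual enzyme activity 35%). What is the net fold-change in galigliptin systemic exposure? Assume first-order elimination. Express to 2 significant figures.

The CYP2C9 pathway (30% of clearance) is reduced to 0.2× activity: 0.3 × 0.2 = 0.06.
The CYP2B6 pathway (29% of clearance) falls to 0.35× activity: 0.29 × 0.35 = 0.1015.
Non-CYP routes (41%) are unchanged.
New clearance relative to baseline: 0.06 + 0.1015 + 0.41 = 0.5715.
Because systemic exposure varies inversely with clearance, the combined effect is 1 / 0.5715 = 1.7.

1.7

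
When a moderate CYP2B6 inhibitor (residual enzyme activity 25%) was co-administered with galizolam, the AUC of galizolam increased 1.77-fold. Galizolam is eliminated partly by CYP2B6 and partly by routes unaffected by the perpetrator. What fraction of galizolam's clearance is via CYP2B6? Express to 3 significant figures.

CL'/CL = 1 / 1.77 = 0.565
0.25·fm + (1 − fm) = 0.565
fm = (0.565 − 1) / (0.25 − 1) = 0.580

0.580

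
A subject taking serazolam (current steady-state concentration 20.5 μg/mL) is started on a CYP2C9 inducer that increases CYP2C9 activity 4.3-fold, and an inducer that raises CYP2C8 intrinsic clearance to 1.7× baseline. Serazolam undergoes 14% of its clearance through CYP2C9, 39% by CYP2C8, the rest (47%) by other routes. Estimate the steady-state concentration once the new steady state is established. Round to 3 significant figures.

CYP2C9: 0.14 × 4.3 = 0.602
CYP2C8: 0.39 × 1.7 = 0.663
Other: 0.47 (unchanged)
CL_new/CL_old = 0.602 + 0.663 + 0.47 = 1.735.
Steady-state concentration ∝ 1/CL: new value = 20.5 / 1.735 = 11.8 μg/mL.

11.8 μg/mL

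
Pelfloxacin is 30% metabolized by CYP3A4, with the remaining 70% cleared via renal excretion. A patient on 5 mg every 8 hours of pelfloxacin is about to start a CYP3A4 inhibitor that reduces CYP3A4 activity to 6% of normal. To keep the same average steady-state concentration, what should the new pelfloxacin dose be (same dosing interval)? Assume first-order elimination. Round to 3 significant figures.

3.59 mg

CYP3A4: 0.3 × 0.06 = 0.018
Other: 0.7 (unchanged)
CL_new/CL_old = 0.018 + 0.7 = 0.718.
Exposure is unchanged when dose changes in proportion to clearance. New dose = 5 mg × 0.718 = 3.59 mg.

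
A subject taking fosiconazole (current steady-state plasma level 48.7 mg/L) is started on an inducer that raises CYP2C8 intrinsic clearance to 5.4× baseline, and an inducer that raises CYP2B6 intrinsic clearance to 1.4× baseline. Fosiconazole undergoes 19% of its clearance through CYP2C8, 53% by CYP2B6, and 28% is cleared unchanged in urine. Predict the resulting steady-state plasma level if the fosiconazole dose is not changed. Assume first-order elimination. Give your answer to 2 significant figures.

CYP2C8: 0.19 × 5.4 = 1.026
CYP2B6: 0.53 × 1.4 = 0.742
Other: 0.28 (unchanged)
New clearance relative to baseline: 1.026 + 0.742 + 0.28 = 2.048.
Steady-state plasma level ∝ 1/CL: new value = 48.7 / 2.048 = 24 mg/L.

24 mg/L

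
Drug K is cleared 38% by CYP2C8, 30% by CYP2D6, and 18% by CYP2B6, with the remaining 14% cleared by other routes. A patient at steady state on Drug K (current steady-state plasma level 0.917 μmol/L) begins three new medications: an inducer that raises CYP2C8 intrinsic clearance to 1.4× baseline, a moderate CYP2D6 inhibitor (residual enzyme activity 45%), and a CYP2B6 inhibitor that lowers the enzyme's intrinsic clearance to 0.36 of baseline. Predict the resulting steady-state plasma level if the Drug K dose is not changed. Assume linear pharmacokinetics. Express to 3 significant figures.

1.05 μmol/L

CYP2C8: 0.38 × 1.4 = 0.532
CYP2D6: 0.3 × 0.45 = 0.135
CYP2B6: 0.18 × 0.36 = 0.0648
Other: 0.14 (unchanged)
Relative clearance = 0.532 + 0.135 + 0.0648 + 0.14 = 0.8718.
Steady-state plasma level ∝ 1/CL: new value = 0.917 / 0.8718 = 1.05 μmol/L.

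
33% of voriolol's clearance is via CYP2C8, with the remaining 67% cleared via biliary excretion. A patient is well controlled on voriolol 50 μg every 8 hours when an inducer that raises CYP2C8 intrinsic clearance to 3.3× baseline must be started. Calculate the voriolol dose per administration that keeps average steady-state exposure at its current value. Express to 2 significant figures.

CYP2C8: 0.33 × 3.3 = 1.089
Other: 0.67 (unchanged)
CL_new/CL_old = 1.089 + 0.67 = 1.759.
Exposure is unchanged when dose changes in proportion to clearance. New dose = 50 μg × 1.759 = 88 μg.

88 μg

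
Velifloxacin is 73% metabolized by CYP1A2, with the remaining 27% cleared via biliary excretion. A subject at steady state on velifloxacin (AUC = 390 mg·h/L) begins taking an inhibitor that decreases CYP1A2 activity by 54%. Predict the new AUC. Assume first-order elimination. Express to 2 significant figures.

The CYP1A2 pathway (73% of clearance) falls to 0.46× activity: 0.73 × 0.46 = 0.3358.
Non-CYP routes (27%) are unchanged.
New clearance relative to baseline: 0.3358 + 0.27 = 0.6058.
AUC ∝ 1/CL, so new value = 390 / 0.6058 = 6.4 × 10² mg·h/L.

6.4 × 10² mg·h/L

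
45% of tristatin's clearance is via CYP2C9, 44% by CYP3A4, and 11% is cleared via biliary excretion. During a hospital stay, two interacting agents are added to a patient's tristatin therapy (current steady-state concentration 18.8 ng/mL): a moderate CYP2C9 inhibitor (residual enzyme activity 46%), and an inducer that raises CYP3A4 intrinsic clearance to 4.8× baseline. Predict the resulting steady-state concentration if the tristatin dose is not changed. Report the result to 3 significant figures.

7.74 ng/mL

The CYP2C9 pathway (45% of clearance) is reduced to 0.46× activity: 0.45 × 0.46 = 0.207.
The CYP3A4 pathway (44% of clearance) rises to 4.8× activity: 0.44 × 4.8 = 2.112.
Non-CYP routes (11%) are unchanged.
CL_new/CL_old = 0.207 + 2.112 + 0.11 = 2.429.
Dividing the baseline by the relative clearance: 18.8 / 2.429 = 7.74 ng/mL.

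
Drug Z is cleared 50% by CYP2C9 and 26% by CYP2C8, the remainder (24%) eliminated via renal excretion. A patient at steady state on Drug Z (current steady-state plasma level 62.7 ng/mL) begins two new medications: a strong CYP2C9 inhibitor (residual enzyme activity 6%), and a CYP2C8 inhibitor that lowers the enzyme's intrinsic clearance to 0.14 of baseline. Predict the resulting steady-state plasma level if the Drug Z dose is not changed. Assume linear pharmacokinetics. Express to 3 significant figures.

205 ng/mL

The CYP2C9 pathway (50% of clearance) falls to 0.06× activity: 0.5 × 0.06 = 0.03.
The CYP2C8 pathway (26% of clearance) drops to 0.14× activity: 0.26 × 0.14 = 0.0364.
The remaining 24% of clearance is unaffected.
Relative clearance = 0.03 + 0.0364 + 0.24 = 0.3064.
Steady-state plasma level ∝ 1/CL: new value = 62.7 / 0.3064 = 205 ng/mL.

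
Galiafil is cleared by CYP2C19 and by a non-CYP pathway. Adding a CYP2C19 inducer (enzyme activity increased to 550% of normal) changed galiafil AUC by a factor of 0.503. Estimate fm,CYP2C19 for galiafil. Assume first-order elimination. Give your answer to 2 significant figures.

0.22

Let fm be the CYP2C19 fraction. New clearance relative to baseline = fm × 5.5 + (1 − fm).
AUC ratio = 1 / (new CL fraction), so new CL fraction = 1 / 0.503 = 1.988.
fm × 5.5 + 1 − fm = 1.988  ⇒  fm × (5.5 − 1) = 0.9881  ⇒  fm = 0.22.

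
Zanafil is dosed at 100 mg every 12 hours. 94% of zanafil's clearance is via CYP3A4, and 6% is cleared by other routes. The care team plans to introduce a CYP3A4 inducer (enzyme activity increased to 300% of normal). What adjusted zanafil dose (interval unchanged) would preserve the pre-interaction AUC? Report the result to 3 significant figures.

288 mg

CYP3A4: 0.94 × 3 = 2.82
Other: 0.06 (unchanged)
CL_new/CL_old = 2.82 + 0.06 = 2.88.
Css,avg = (dose rate)/CL, so holding Css fixed requires dose ∝ CL: 100 × 2.88 = 288 mg.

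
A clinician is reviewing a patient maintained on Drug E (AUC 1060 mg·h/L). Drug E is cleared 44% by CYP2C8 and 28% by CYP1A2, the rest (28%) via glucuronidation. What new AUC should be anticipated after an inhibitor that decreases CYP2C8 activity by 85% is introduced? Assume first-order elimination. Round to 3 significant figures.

1.69 × 10³ mg·h/L

The CYP2C8 pathway (44% of clearance) drops to 0.15× activity: 0.44 × 0.15 = 0.066.
CYP1A2 (28%) and the residual 28% are unaffected.
CL_new/CL_old = 0.066 + 0.28 + 0.28 = 0.626.
New AUC = baseline ÷ relative clearance = 1060 / 0.626 = 1.69 × 10³ mg·h/L.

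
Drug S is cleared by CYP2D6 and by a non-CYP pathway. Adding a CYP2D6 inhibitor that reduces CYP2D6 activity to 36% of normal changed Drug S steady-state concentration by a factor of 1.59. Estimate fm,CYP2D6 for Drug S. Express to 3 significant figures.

0.580

CL'/CL = 1 / 1.59 = 0.6289
0.36·fm + (1 − fm) = 0.6289
fm = (0.6289 − 1) / (0.36 − 1) = 0.580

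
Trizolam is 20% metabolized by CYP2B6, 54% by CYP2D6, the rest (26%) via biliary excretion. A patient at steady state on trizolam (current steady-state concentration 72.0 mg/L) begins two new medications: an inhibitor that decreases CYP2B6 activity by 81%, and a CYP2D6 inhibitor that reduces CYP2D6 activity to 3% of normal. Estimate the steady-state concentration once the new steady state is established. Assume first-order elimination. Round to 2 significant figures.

2.3 × 10² mg/L

The CYP2B6 pathway (20% of clearance) drops to 0.19× activity: 0.2 × 0.19 = 0.038.
The CYP2D6 pathway (54% of clearance) falls to 0.03× activity: 0.54 × 0.03 = 0.0162.
Non-CYP routes (26%) are unchanged.
New clearance relative to baseline: 0.038 + 0.0162 + 0.26 = 0.3142.
Dividing the baseline by the relative clearance: 72.0 / 0.3142 = 2.3 × 10² mg/L.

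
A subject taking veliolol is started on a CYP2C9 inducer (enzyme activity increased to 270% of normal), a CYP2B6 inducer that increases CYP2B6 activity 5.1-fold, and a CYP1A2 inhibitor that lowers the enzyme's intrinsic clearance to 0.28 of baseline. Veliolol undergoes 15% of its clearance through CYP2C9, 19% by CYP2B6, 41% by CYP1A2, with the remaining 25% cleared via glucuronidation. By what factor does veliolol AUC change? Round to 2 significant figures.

0.58

CYP2C9: 0.15 × 2.7 = 0.405
CYP2B6: 0.19 × 5.1 = 0.969
CYP1A2: 0.41 × 0.28 = 0.1148
Other: 0.25 (unchanged)
Relative clearance = 0.405 + 0.969 + 0.1148 + 0.25 = 1.7388.
Because AUC varies inversely with clearance, the combined effect is 1 / 1.7388 = 0.58.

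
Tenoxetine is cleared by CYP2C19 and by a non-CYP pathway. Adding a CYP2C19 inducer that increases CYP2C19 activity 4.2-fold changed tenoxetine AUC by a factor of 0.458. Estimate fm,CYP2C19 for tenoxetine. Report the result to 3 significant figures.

Let fm be the CYP2C19 fraction. New clearance relative to baseline = fm × 4.2 + (1 − fm).
AUC ratio = 1 / (new CL fraction), so new CL fraction = 1 / 0.458 = 2.183.
fm × 4.2 + 1 − fm = 2.183  ⇒  fm × (4.2 − 1) = 1.183  ⇒  fm = 0.370.

0.370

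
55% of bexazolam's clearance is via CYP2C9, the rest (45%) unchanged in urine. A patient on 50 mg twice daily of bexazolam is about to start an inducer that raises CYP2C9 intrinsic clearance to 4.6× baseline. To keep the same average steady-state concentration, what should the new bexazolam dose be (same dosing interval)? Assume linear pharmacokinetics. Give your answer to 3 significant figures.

The CYP2C9 pathway (55% of clearance) rises to 4.6× activity: 0.55 × 4.6 = 2.53.
The remaining 45% of clearance is unaffected.
New clearance relative to baseline: 2.53 + 0.45 = 2.98.
To maintain the same steady-state level, dose must scale with clearance: new dose = 50 × 2.98 = 149 mg.

149 mg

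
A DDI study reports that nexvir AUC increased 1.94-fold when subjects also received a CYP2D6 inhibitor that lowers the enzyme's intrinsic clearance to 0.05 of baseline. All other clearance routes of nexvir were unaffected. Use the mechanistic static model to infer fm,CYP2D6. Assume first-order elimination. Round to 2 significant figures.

0.51

Let x = fm,CYP2D6. Because AUC ∝ 1/CL, relative clearance fell to 1/1.94 = 0.5155.
Setting x·0.05 + (1 − x) = 0.5155 and solving: x = (0.5155 − 1)/(0.05 − 1) = 0.51.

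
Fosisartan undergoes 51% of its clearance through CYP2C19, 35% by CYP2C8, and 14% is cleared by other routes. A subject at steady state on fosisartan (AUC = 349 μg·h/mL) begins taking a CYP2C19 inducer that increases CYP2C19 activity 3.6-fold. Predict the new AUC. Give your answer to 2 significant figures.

The CYP2C19 pathway (51% of clearance) rises to 3.6× activity: 0.51 × 3.6 = 1.836.
CYP2C8 (35%) and the residual 14% are unaffected.
Relative clearance = 1.836 + 0.35 + 0.14 = 2.326.
AUC ∝ 1/CL, so new value = 349 / 2.326 = 1.5 × 10² μg·h/mL.

1.5 × 10² μg·h/mL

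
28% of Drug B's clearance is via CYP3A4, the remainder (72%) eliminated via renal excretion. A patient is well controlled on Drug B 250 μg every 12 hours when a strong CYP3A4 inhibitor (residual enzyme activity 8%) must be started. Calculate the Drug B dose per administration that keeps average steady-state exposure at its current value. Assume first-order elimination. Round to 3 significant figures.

The CYP3A4 pathway (28% of clearance) is reduced to 0.08× activity: 0.28 × 0.08 = 0.0224.
Non-CYP routes (72%) are unchanged.
Relative clearance = 0.0224 + 0.72 = 0.7424.
To maintain the same steady-state level, dose must scale with clearance: new dose = 250 × 0.7424 = 186 μg.

186 μg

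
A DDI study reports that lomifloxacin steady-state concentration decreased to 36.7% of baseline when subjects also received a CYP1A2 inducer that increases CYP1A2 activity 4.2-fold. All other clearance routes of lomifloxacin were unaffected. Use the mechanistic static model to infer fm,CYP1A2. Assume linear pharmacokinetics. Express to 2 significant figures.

0.54

Let x = fm,CYP1A2. Because steady-state concentration ∝ 1/CL, relative clearance rose to 1/0.367 = 2.725.
Only the CYP1A2 route changed, so 2.725 = x·4.2 + (1 − x), giving x = 0.54.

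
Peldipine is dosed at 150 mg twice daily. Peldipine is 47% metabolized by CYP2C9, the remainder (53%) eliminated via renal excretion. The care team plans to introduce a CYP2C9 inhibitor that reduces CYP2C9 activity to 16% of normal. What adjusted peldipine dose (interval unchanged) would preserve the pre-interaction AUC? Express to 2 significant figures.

91 mg

CYP2C9: 0.47 × 0.16 = 0.0752
Other: 0.53 (unchanged)
New clearance relative to baseline: 0.0752 + 0.53 = 0.6052.
Exposure is unchanged when dose changes in proportion to clearance. New dose = 150 mg × 0.6052 = 91 mg.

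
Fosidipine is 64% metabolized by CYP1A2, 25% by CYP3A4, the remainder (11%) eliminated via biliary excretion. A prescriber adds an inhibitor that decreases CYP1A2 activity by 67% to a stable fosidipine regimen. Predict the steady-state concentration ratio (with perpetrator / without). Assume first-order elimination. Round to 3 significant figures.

1.75

The CYP1A2 pathway (64% of clearance) is reduced to 0.33× activity: 0.64 × 0.33 = 0.2112.
CYP3A4 (25%) and the residual 11% are unaffected.
New clearance relative to baseline: 0.2112 + 0.25 + 0.11 = 0.5712.
Steady-state concentration ratio = CL_old/CL_new = 1 / 0.5712 = 1.75.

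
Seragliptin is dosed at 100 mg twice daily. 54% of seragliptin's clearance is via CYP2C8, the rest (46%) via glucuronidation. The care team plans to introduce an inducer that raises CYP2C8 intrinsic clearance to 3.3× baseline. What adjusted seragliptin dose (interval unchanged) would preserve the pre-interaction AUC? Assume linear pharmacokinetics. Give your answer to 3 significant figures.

CYP2C8: 0.54 × 3.3 = 1.782
Other: 0.46 (unchanged)
New clearance relative to baseline: 1.782 + 0.46 = 2.242.
Exposure is unchanged when dose changes in proportion to clearance. New dose = 100 mg × 2.242 = 224 mg.

224 mg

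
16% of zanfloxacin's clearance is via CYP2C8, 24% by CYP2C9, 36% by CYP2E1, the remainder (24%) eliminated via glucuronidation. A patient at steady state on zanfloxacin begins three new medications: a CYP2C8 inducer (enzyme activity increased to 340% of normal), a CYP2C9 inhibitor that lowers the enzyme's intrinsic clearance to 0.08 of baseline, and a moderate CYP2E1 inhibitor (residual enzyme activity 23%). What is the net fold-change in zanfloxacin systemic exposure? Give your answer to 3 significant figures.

The CYP2C8 pathway (16% of clearance) rises to 3.4× activity: 0.16 × 3.4 = 0.544.
The CYP2C9 pathway (24% of clearance) is reduced to 0.08× activity: 0.24 × 0.08 = 0.0192.
The CYP2E1 pathway (36% of clearance) drops to 0.23× activity: 0.36 × 0.23 = 0.0828.
The remaining 24% of clearance is unaffected.
Relative clearance = 0.544 + 0.0192 + 0.0828 + 0.24 = 0.886.
Systemic exposure ∝ 1/CL: fold-change = 1 / 0.886 = 1.13.

1.13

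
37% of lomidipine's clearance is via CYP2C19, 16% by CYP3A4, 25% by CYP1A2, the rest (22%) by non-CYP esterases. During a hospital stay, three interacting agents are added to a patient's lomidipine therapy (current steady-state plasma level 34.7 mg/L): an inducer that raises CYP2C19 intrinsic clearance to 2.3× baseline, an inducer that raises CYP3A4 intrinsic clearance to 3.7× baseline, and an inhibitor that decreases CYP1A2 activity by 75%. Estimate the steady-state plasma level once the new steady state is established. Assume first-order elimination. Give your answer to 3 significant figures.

The CYP2C19 pathway (37% of clearance) rises to 2.3× activity: 0.37 × 2.3 = 0.851.
The CYP3A4 pathway (16% of clearance) rises to 3.7× activity: 0.16 × 3.7 = 0.592.
The CYP1A2 pathway (25% of clearance) drops to 0.25× activity: 0.25 × 0.25 = 0.0625.
The remaining 22% of clearance is unaffected.
CL_new/CL_old = 0.851 + 0.592 + 0.0625 + 0.22 = 1.7255.
New steady-state plasma level = 34.7 / 1.7255 = 20.1 mg/L (concentration scales inversely with clearance).

20.1 mg/L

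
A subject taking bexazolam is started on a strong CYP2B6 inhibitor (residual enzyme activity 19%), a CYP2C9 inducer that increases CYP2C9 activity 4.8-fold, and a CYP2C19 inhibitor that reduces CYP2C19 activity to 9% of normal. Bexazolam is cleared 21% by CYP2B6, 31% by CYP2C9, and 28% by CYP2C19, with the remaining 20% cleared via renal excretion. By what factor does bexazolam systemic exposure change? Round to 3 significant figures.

0.570

CYP2B6: 0.21 × 0.19 = 0.0399
CYP2C9: 0.31 × 4.8 = 1.488
CYP2C19: 0.28 × 0.09 = 0.0252
Other: 0.2 (unchanged)
New clearance relative to baseline: 0.0399 + 1.488 + 0.0252 + 0.2 = 1.7531.
Net systemic exposure ratio = 1 / 1.7531 = 0.570.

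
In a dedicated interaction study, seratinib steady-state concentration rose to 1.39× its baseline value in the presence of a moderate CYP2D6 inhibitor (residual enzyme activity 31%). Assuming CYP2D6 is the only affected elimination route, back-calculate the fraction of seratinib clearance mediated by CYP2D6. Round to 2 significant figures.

Let fm be the CYP2D6 fraction. New clearance relative to baseline = fm × 0.31 + (1 − fm).
Steady-state concentration ratio = 1 / (new CL fraction), so new CL fraction = 1 / 1.39 = 0.7194.
fm × 0.31 + 1 − fm = 0.7194  ⇒  fm × (0.31 − 1) = −0.2806  ⇒  fm = 0.41.

0.41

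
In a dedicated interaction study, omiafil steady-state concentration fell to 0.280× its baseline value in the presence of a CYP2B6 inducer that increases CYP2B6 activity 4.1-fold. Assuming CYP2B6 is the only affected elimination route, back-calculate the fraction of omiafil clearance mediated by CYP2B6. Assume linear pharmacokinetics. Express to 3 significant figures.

0.829

Write x for the fraction cleared via CYP2B6. The observed steady-state concentration change means clearance rose to 1/0.280 = 3.571 of baseline.
Setting x·4.1 + (1 − x) = 3.571 and solving: x = (3.571 − 1)/(4.1 − 1) = 0.829.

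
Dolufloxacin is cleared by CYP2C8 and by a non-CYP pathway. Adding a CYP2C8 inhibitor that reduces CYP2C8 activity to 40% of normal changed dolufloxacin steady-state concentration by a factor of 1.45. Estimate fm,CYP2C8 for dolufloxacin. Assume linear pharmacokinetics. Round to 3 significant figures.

0.517

Write x for the fraction cleared via CYP2C8. The observed steady-state concentration change means clearance fell to 1/1.45 = 0.6897 of baseline.
Only the CYP2C8 route changed, so 0.6897 = x·0.4 + (1 − x), giving x = 0.517.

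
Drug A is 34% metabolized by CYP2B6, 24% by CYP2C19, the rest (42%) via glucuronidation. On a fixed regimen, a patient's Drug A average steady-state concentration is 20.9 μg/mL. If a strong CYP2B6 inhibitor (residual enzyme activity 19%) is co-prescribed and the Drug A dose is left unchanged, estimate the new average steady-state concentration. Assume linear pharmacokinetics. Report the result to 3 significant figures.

28.8 μg/mL

The CYP2B6 pathway (34% of clearance) drops to 0.19× activity: 0.34 × 0.19 = 0.0646.
CYP2C19 (24%) and the residual 42% are unaffected.
CL_new/CL_old = 0.0646 + 0.24 + 0.42 = 0.7246.
New average steady-state concentration = baseline ÷ relative clearance = 20.9 / 0.7246 = 28.8 μg/mL.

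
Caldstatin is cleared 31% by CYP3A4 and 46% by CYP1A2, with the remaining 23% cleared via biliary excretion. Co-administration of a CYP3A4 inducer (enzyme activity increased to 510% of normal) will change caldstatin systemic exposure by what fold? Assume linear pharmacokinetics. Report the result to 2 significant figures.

0.44

CYP3A4: 0.31 × 5.1 = 1.581
CYP1A2: 0.46 (unchanged)
Other: 0.23 (unchanged)
CL_new/CL_old = 1.581 + 0.46 + 0.23 = 2.271.
Systemic exposure ratio = CL_old/CL_new = 1 / 2.271 = 0.44.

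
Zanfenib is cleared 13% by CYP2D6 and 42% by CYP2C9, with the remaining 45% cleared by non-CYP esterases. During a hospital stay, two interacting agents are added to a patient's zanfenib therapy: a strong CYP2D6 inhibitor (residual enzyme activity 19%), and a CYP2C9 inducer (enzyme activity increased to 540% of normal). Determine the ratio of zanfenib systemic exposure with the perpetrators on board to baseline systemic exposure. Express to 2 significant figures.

CYP2D6: 0.13 × 0.19 = 0.0247
CYP2C9: 0.42 × 5.4 = 2.268
Other: 0.45 (unchanged)
CL_new/CL_old = 0.0247 + 2.268 + 0.45 = 2.7427.
Because systemic exposure varies inversely with clearance, the combined effect is 1 / 2.7427 = 0.36.

0.36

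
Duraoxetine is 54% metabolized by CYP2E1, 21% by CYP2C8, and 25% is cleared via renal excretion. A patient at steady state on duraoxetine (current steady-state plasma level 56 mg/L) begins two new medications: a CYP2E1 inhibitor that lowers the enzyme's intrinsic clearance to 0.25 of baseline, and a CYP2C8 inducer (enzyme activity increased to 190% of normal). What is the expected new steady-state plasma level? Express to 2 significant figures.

71 mg/L

The CYP2E1 pathway (54% of clearance) is reduced to 0.25× activity: 0.54 × 0.25 = 0.135.
The CYP2C8 pathway (21% of clearance) rises to 1.9× activity: 0.21 × 1.9 = 0.399.
Non-CYP routes (25%) are unchanged.
CL_new/CL_old = 0.135 + 0.399 + 0.25 = 0.784.
Dividing the baseline by the relative clearance: 56 / 0.784 = 71 mg/L.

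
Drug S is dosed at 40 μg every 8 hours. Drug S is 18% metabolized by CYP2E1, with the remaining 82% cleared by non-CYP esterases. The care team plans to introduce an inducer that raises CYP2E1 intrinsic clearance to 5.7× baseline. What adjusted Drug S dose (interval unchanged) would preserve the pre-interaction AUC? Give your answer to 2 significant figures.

The CYP2E1 pathway (18% of clearance) increases to 5.7× activity: 0.18 × 5.7 = 1.026.
Non-CYP routes (82%) are unchanged.
CL_new/CL_old = 1.026 + 0.82 = 1.846.
Css,avg = (dose rate)/CL, so holding Css fixed requires dose ∝ CL: 40 × 1.846 = 74 μg.

74 μg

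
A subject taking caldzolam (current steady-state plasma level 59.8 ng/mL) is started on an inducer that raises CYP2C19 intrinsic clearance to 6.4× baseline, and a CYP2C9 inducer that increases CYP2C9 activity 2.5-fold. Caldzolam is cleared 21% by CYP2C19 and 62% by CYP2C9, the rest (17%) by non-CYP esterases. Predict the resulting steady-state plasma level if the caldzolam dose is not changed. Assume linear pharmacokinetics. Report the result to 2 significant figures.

The CYP2C19 pathway (21% of clearance) is boosted to 6.4× activity: 0.21 × 6.4 = 1.344.
The CYP2C9 pathway (62% of clearance) is boosted to 2.5× activity: 0.62 × 2.5 = 1.55.
Non-CYP routes (17%) are unchanged.
New clearance relative to baseline: 1.344 + 1.55 + 0.17 = 3.064.
Dividing the baseline by the relative clearance: 59.8 / 3.064 = 20 ng/mL.

20 ng/mL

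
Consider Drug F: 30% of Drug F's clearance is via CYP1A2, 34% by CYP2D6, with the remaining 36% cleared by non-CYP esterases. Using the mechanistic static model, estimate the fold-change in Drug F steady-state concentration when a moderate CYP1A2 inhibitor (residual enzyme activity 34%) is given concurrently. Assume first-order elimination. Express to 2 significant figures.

1.2

CYP1A2: 0.3 × 0.34 = 0.102
CYP2D6: 0.34 (unchanged)
Other: 0.36 (unchanged)
Relative clearance = 0.102 + 0.34 + 0.36 = 0.802.
Steady-state concentration is inversely proportional to clearance, so the fold-change is 1 / 0.802 = 1.2.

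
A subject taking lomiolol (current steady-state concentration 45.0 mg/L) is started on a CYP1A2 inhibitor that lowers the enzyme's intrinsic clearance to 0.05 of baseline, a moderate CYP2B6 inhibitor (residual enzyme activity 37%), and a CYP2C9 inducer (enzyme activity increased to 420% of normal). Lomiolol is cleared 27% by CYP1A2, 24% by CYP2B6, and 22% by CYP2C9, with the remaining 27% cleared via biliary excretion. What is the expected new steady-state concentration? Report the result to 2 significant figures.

The CYP1A2 pathway (27% of clearance) falls to 0.05× activity: 0.27 × 0.05 = 0.0135.
The CYP2B6 pathway (24% of clearance) drops to 0.37× activity: 0.24 × 0.37 = 0.0888.
The CYP2C9 pathway (22% of clearance) rises to 4.2× activity: 0.22 × 4.2 = 0.924.
Non-CYP routes (27%) are unchanged.
CL_new/CL_old = 0.0135 + 0.0888 + 0.924 + 0.27 = 1.2963.
Steady-state concentration ∝ 1/CL: new value = 45.0 / 1.2963 = 35 mg/L.

35 mg/L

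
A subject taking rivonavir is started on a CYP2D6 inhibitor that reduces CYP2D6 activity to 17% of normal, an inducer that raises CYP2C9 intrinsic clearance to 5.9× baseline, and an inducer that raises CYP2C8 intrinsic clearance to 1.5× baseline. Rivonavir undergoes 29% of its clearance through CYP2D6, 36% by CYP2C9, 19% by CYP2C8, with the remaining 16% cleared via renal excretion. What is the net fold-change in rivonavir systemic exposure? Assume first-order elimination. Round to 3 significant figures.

0.382

The CYP2D6 pathway (29% of clearance) drops to 0.17× activity: 0.29 × 0.17 = 0.0493.
The CYP2C9 pathway (36% of clearance) is boosted to 5.9× activity: 0.36 × 5.9 = 2.124.
The CYP2C8 pathway (19% of clearance) increases to 1.5× activity: 0.19 × 1.5 = 0.285.
Non-CYP routes (16%) are unchanged.
CL_new/CL_old = 0.0493 + 2.124 + 0.285 + 0.16 = 2.6183.
Because systemic exposure varies inversely with clearance, the combined effect is 1 / 2.6183 = 0.382.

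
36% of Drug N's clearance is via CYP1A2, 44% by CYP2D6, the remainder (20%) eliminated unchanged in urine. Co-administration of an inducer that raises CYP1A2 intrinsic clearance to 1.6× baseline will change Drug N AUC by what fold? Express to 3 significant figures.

0.822

The CYP1A2 pathway (36% of clearance) rises to 1.6× activity: 0.36 × 1.6 = 0.576.
CYP2D6 (44%) and the residual 20% are unaffected.
CL_new/CL_old = 0.576 + 0.44 + 0.2 = 1.216.
Since AUC ∝ 1/CL, the ratio is 1 / 1.216 = 0.822.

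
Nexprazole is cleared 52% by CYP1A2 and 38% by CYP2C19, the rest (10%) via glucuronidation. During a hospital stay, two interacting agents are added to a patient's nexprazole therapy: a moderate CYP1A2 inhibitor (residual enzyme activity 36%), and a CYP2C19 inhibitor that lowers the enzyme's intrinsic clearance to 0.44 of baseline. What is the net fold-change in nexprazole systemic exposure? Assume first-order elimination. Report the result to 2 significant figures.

CYP1A2: 0.52 × 0.36 = 0.1872
CYP2C19: 0.38 × 0.44 = 0.1672
Other: 0.1 (unchanged)
New clearance relative to baseline: 0.1872 + 0.1672 + 0.1 = 0.4544.
Systemic exposure ∝ 1/CL: fold-change = 1 / 0.4544 = 2.2.

2.2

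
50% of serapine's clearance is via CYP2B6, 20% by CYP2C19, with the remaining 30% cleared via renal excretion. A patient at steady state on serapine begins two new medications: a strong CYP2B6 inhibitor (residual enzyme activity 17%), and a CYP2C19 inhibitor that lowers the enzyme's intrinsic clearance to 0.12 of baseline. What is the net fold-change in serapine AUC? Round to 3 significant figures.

2.44

CYP2B6: 0.5 × 0.17 = 0.085
CYP2C19: 0.2 × 0.12 = 0.024
Other: 0.3 (unchanged)
New clearance relative to baseline: 0.085 + 0.024 + 0.3 = 0.409.
AUC ∝ 1/CL: fold-change = 1 / 0.409 = 2.44.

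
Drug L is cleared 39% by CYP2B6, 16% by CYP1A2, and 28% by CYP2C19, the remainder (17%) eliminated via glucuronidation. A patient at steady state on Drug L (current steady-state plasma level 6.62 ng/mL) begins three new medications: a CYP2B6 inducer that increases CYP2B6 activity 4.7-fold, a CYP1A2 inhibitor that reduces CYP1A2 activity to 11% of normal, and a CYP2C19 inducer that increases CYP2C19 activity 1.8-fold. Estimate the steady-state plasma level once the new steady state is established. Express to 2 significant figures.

The CYP2B6 pathway (39% of clearance) increases to 4.7× activity: 0.39 × 4.7 = 1.833.
The CYP1A2 pathway (16% of clearance) falls to 0.11× activity: 0.16 × 0.11 = 0.0176.
The CYP2C19 pathway (28% of clearance) is boosted to 1.8× activity: 0.28 × 1.8 = 0.504.
The remaining 17% of clearance is unaffected.
New clearance relative to baseline: 1.833 + 0.0176 + 0.504 + 0.17 = 2.5246.
Dividing the baseline by the relative clearance: 6.62 / 2.5246 = 2.6 ng/mL.

2.6 ng/mL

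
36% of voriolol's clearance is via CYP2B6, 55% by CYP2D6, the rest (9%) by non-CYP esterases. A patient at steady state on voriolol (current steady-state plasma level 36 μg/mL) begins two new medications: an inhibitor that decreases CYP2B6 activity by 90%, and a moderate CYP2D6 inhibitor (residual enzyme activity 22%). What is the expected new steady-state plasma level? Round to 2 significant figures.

CYP2B6: 0.36 × 0.1 = 0.036
CYP2D6: 0.55 × 0.22 = 0.121
Other: 0.09 (unchanged)
New clearance relative to baseline: 0.036 + 0.121 + 0.09 = 0.247.
Dividing the baseline by the relative clearance: 36 / 0.247 = 1.5 × 10² μg/mL.

1.5 × 10² μg/mL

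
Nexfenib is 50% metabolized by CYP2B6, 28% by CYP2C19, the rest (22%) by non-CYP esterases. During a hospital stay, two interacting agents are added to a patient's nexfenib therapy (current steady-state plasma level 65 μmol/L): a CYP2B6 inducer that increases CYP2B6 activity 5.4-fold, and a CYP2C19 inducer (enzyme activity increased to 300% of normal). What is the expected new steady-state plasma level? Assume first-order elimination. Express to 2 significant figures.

CYP2B6: 0.5 × 5.4 = 2.7
CYP2C19: 0.28 × 3 = 0.84
Other: 0.22 (unchanged)
CL_new/CL_old = 2.7 + 0.84 + 0.22 = 3.76.
New steady-state plasma level = 65 / 3.76 = 17 μmol/L (concentration scales inversely with clearance).

17 μmol/L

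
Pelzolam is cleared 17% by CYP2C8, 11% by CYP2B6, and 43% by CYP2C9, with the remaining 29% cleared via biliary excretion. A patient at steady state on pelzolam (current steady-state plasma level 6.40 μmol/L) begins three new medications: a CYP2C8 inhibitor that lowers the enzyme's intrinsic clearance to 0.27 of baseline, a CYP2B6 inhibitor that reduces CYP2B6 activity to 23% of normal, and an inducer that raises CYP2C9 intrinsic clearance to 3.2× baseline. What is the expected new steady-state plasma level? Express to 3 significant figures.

CYP2C8: 0.17 × 0.27 = 0.0459
CYP2B6: 0.11 × 0.23 = 0.0253
CYP2C9: 0.43 × 3.2 = 1.376
Other: 0.29 (unchanged)
CL_new/CL_old = 0.0459 + 0.0253 + 1.376 + 0.29 = 1.7372.
Dividing the baseline by the relative clearance: 6.40 / 1.7372 = 3.68 μmol/L.

3.68 μmol/L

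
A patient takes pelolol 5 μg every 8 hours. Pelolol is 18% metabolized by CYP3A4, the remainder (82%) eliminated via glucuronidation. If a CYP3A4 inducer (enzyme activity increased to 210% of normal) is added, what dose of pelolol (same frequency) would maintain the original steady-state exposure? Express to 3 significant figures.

5.99 μg

The CYP3A4 pathway (18% of clearance) rises to 2.1× activity: 0.18 × 2.1 = 0.378.
The remaining 82% of clearance is unaffected.
Relative clearance = 0.378 + 0.82 = 1.198.
To maintain the same steady-state level, dose must scale with clearance: new dose = 5 × 1.198 = 5.99 μg.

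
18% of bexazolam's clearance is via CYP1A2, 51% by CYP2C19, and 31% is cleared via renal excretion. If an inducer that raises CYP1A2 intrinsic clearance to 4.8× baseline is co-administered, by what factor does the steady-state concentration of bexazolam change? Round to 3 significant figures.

0.594

The CYP1A2 pathway (18% of clearance) rises to 4.8× activity: 0.18 × 4.8 = 0.864.
CYP2C19 (51%) and the residual 31% are unaffected.
Relative clearance = 0.864 + 0.51 + 0.31 = 1.684.
Steady-state concentration is inversely proportional to clearance, so the fold-change is 1 / 1.684 = 0.594.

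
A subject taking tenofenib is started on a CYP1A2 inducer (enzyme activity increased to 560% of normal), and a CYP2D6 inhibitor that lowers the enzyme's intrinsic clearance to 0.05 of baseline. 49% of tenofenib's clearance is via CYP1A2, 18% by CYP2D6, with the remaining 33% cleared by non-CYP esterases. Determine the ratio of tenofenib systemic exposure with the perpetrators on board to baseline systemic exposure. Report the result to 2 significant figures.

0.32

The CYP1A2 pathway (49% of clearance) increases to 5.6× activity: 0.49 × 5.6 = 2.744.
The CYP2D6 pathway (18% of clearance) is reduced to 0.05× activity: 0.18 × 0.05 = 0.009.
Non-CYP routes (33%) are unchanged.
CL_new/CL_old = 2.744 + 0.009 + 0.33 = 3.083.
Because systemic exposure varies inversely with clearance, the combined effect is 1 / 3.083 = 0.32.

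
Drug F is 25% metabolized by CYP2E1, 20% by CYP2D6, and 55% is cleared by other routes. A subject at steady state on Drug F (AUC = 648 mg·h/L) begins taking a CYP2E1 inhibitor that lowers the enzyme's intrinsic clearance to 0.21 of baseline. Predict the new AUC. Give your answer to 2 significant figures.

8.1 × 10² mg·h/L

CYP2E1: 0.25 × 0.21 = 0.0525
CYP2D6: 0.2 (unchanged)
Other: 0.55 (unchanged)
New clearance relative to baseline: 0.0525 + 0.2 + 0.55 = 0.8025.
New AUC = baseline ÷ relative clearance = 648 / 0.8025 = 8.1 × 10² mg·h/L.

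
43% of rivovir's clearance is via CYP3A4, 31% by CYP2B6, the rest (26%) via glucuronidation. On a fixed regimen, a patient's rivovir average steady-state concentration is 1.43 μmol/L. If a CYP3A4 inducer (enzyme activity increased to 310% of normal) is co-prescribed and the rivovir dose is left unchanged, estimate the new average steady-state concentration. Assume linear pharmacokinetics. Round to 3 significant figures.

0.751 μmol/L

The CYP3A4 pathway (43% of clearance) increases to 3.1× activity: 0.43 × 3.1 = 1.333.
CYP2B6 (31%) and the residual 26% are unaffected.
New clearance relative to baseline: 1.333 + 0.31 + 0.26 = 1.903.
With dosing unchanged, average steady-state concentration scales as 1/CL: 1.43 / 1.903 = 0.751 μmol/L.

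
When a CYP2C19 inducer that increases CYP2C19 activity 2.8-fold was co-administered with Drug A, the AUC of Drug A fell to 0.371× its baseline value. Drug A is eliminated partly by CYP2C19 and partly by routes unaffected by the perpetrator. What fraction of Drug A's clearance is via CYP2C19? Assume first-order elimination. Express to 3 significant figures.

0.942

CL'/CL = 1 / 0.371 = 2.695
2.8·fm + (1 − fm) = 2.695
fm = (2.695 − 1) / (2.8 − 1) = 0.942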